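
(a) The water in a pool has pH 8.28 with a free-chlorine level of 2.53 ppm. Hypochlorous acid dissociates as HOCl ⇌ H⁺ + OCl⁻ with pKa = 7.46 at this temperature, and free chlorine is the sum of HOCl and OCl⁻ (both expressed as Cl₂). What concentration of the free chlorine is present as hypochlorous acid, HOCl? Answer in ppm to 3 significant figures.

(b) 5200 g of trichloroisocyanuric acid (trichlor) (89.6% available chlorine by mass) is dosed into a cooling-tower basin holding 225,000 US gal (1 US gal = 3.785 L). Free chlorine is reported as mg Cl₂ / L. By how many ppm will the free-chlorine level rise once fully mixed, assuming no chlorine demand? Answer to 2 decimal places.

(a) 0.333 ppm; (b) 5.47 ppm

(a) [OCl⁻]/[HOCl] = 10^(pH − pKa) = 10^(8.28 − 7.46) = 10^0.82 = 6.607.
(a) Fraction as HOCl = 1 / (1 + 6.607) = 0.1315.
(a) HOCl = 0.1315 × 2.53 ppm = 0.3326 ppm.

(b) Volume: 225,000 US gal × 3.785 L/gal = 851,625 L.
(b) Available chlorine delivered: 5200 g × 0.896 = 4659 g as Cl₂.
(b) Concentration rise: 4659 g / 851,625 L = 5.471 mg/L = 5.47 ppm.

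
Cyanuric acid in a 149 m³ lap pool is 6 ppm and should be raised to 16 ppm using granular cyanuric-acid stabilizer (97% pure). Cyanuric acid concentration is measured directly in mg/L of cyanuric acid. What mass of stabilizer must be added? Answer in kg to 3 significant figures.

1.54 kg

Volume: 149 m³ = 149,000 L.
CYA to add: (16 − 6) = 10 mg/L × 149,000 L = 1490 g cyanuric acid.
At 97% purity: 1490 / 0.97 = 1536 g product.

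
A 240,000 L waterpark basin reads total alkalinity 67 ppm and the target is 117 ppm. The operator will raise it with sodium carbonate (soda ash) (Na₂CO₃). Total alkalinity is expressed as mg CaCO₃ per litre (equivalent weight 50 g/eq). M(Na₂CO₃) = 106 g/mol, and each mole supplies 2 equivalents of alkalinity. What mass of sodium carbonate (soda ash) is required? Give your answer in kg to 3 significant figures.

12.7 kg

Alkalinity to add: (117 − 67) = 50 mg/L as CaCO₃ × 240,000 L = 12,000 g as CaCO₃.
Equivalents: 12,000 g ÷ 50 g/eq = 240 eq.
Each mole of Na₂CO₃ supplies 2 eq, so 240 / 2 = 120 mol.
Mass: 120 mol × 106 g/mol = 12,720 g.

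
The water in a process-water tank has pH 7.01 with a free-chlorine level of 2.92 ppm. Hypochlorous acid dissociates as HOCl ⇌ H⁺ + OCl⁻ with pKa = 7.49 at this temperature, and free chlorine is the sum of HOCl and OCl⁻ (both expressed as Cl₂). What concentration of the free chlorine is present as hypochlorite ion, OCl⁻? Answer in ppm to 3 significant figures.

0.726 ppm

[OCl⁻]/[HOCl] = 10^(pH − pKa) = 10^(7.01 − 7.49) = 10^-0.48 = 0.3311.
Fraction as HOCl = 1 / (1 + 0.3311) = 0.7512.
OCl⁻ = (1 − 0.7512) × 2.92 ppm = 0.7264 ppm.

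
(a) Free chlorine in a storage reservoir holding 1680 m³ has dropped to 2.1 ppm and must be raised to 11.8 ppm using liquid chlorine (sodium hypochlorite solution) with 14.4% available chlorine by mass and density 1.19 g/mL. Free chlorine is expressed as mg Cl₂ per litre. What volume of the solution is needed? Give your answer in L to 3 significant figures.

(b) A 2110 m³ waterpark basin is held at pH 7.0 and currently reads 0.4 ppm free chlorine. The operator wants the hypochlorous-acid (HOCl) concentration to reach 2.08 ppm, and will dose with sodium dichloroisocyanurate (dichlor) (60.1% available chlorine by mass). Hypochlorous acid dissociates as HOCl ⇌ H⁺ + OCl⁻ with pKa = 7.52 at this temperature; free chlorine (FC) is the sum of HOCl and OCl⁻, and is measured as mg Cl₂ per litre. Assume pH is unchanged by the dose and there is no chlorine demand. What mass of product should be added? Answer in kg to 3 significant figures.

(a) 95.1 L; (b) 8.10 kg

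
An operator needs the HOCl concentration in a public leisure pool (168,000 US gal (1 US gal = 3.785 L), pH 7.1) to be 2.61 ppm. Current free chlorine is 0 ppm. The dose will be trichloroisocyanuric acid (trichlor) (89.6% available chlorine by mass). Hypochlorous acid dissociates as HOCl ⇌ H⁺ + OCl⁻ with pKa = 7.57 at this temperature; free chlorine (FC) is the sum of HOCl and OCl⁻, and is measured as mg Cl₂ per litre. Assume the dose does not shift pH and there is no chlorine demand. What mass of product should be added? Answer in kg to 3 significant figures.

2.48 kg

Volume: 168,000 US gal × 3.785 L/gal = 635,880 L.
[OCl⁻]/[HOCl] = 10^(pH − pKa) = 10^(7.1 − 7.57) = 0.3388; fraction as HOCl = 1/(1 + 0.3388) = 0.7469.
Free chlorine required for 2.61 ppm HOCl: 2.61 / 0.7469 = 3.494 ppm.
FC to add: 3.494 − 0 = 3.494 mg/L as Cl₂.
Cl₂ equivalent: 3.494 mg/L × 635,880 L = 2222 g.
Product at 89.6% available Cl: 2222 / 0.896 = 2480 g.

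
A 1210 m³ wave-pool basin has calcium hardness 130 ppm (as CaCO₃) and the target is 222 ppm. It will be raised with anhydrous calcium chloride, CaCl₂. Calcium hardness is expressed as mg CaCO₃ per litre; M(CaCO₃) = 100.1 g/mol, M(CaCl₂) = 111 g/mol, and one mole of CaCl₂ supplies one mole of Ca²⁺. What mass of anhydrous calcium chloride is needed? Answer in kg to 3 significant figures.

Volume: 1210 m³ = 1,210,000 L.
Hardness to add: (222 − 130) = 92 mg/L as CaCO₃ × 1,210,000 L = 111,300 g as CaCO₃.
Moles of Ca²⁺ (1 mol Ca²⁺ ≡ 1 mol CaCO₃): 111,300 / 100.1 g/mol = 1112 mol.
Mass of CaCl₂: 1112 × 111 = 123,400 g.

123 kg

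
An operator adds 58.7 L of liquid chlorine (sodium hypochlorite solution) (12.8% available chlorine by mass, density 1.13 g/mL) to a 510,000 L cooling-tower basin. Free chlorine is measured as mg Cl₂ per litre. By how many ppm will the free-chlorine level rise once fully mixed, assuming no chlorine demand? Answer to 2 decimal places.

Mass of solution: 58.7 L × 1000 mL/L × 1.13 g/mL = 66,330 g.
Available chlorine delivered: 66,330 g × 0.128 = 8490 g as Cl₂.
Concentration rise: 8490 g / 510,000 L = 16.65 mg/L = 16.65 ppm.

16.65 ppm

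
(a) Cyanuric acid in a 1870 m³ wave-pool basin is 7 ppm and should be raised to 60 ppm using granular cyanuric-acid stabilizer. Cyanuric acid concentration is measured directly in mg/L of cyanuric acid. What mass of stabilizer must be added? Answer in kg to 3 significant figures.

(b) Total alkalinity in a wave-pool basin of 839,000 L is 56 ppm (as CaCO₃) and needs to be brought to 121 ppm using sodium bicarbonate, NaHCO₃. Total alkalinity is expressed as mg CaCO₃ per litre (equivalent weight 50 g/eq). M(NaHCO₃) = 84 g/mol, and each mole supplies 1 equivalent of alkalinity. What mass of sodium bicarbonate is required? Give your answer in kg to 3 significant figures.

(a) Volume: 1870 m³ = 1,870,000 L.
(a) CYA to add: (60 − 7) = 53 mg/L × 1,870,000 L = 99,110 g cyanuric acid.

(b) Alkalinity to add: (121 − 56) = 65 mg/L as CaCO₃ × 839,000 L = 54,540 g as CaCO₃.
(b) Equivalents: 54,540 g ÷ 50 g/eq = 1091 eq.
(b) NaHCO₃ supplies 1 eq per mole → 1091 mol.
(b) Mass: 1091 mol × 84 g/mol = 91,620 g.

(a) 99.1 kg; (b) 91.6 kg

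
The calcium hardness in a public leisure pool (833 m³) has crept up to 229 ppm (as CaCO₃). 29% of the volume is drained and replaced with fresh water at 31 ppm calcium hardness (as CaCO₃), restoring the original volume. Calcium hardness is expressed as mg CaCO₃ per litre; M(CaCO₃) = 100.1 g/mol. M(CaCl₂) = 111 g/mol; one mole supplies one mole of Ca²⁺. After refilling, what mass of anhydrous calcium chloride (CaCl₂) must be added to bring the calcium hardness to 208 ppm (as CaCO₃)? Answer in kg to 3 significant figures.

33.6 kg

Volume: 833 m³ = 833,000 L.
After draining 29% and refilling: 229 × 0.71 + 31 × 0.29 = 171.58 ppm.
Deficit to target: 208 − 171.58 = 36.42 mg/L.
As CaCO₃: 36.42 mg/L × 833,000 L = 30,340 g; ÷ 100.1 = 303.1 mol Ca²⁺.
Mass: 303.1 × 111 = 33,640 g.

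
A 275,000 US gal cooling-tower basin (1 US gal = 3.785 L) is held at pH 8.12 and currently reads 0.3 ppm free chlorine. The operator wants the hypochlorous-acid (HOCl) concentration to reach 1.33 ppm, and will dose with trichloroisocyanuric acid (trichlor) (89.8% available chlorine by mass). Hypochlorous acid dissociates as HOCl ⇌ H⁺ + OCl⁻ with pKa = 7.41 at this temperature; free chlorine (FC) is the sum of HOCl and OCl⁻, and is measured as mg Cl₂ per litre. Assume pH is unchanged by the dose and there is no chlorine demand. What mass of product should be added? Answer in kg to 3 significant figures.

Volume: 275,000 US gal × 3.785 L/gal = 1,040,875 L.
[OCl⁻]/[HOCl] = 10^(pH − pKa) = 10^(8.12 − 7.41) = 5.129; fraction as HOCl = 1/(1 + 5.129) = 0.1632.
Free chlorine required for 1.33 ppm HOCl: 1.33 / 0.1632 = 8.151 ppm.
FC to add: 8.151 − 0.3 = 7.851 mg/L as Cl₂.
Cl₂ equivalent: 7.851 mg/L × 1,040,875 L = 8172 g.
Product at 89.8% available Cl: 8172 / 0.898 = 9100 g.

9.10 kg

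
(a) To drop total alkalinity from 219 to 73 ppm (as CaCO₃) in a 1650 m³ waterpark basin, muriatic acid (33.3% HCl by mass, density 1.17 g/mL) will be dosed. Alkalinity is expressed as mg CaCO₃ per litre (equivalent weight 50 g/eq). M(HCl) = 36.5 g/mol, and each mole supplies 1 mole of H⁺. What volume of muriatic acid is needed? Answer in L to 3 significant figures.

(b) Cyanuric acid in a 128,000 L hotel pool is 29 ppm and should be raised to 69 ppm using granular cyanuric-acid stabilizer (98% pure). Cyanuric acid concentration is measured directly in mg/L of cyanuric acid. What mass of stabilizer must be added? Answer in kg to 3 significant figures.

(a) 451 L; (b) 5.22 kg

(a) Volume: 1650 m³ = 1,650,000 L.
(a) Alkalinity to neutralize: (219 − 73) = 146 mg/L as CaCO₃ × 1,650,000 L = 240,900 g as CaCO₃.
(a) Equivalents of H⁺ required: 240,900 ÷ 50 g/eq = 4818 eq = 4818 mol HCl.
(a) Mass of HCl: 4818 × 36.5 = 175,900 g.
(a) Mass of 33.3% solution: 175,900 / 0.333 = 528,100 g.
(a) Volume: 528,100 g ÷ 1.17 g/mL = 451,400 mL.

(b) CYA to add: (69 − 29) = 40 mg/L × 128,000 L = 5120 g cyanuric acid.
(b) At 98% purity: 5120 / 0.98 = 5224 g product.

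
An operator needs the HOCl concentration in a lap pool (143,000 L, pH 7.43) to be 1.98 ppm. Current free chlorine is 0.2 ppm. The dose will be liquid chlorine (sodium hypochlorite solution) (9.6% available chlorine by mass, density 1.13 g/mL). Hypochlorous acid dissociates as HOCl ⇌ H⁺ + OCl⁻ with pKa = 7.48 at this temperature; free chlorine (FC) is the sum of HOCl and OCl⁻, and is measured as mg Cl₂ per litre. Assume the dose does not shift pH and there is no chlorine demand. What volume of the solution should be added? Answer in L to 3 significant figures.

[OCl⁻]/[HOCl] = 10^(pH − pKa) = 10^(7.43 − 7.48) = 0.8913; fraction as HOCl = 1/(1 + 0.8913) = 0.5288.
Free chlorine required for 1.98 ppm HOCl: 1.98 / 0.5288 = 3.745 ppm.
FC to add: 3.745 − 0.2 = 3.545 mg/L as Cl₂.
Cl₂ equivalent: 3.545 mg/L × 143,000 L = 506.9 g.
Product at 9.6% available Cl: 506.9 / 0.096 = 5280 g.
Volume: 5280 g ÷ 1.13 g/mL = 4673 mL.

4.67 L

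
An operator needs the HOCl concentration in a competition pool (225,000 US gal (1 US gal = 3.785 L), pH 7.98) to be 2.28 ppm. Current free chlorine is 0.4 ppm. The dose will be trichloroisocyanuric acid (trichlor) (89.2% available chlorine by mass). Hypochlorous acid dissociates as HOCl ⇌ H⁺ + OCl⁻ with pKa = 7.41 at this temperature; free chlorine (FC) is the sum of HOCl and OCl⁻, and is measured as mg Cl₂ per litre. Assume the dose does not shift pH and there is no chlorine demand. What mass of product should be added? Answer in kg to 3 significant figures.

9.88 kg

Volume: 225,000 US gal × 3.785 L/gal = 851,625 L.
[OCl⁻]/[HOCl] = 10^(pH − pKa) = 10^(7.98 − 7.41) = 3.715; fraction as HOCl = 1/(1 + 3.715) = 0.2121.
Free chlorine required for 2.28 ppm HOCl: 2.28 / 0.2121 = 10.75 ppm.
FC to add: 10.75 − 0.4 = 10.35 mg/L as Cl₂.
Cl₂ equivalent: 10.35 mg/L × 851,625 L = 8815 g.
Product at 89.2% available Cl: 8815 / 0.892 = 9882 g.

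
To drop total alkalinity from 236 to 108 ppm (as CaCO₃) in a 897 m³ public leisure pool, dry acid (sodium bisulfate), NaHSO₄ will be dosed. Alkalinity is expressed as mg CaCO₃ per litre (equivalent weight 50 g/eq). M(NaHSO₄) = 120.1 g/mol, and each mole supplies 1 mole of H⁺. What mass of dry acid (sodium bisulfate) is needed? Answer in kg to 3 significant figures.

Volume: 897 m³ = 897,000 L.
Alkalinity to neutralize: (236 − 108) = 128 mg/L as CaCO₃ × 897,000 L = 114,800 g as CaCO₃.
Equivalents of H⁺ required: 114,800 ÷ 50 g/eq = 2296 eq = 2296 mol NaHSO₄.
Mass of NaHSO₄: 2296 × 120.1 = 275,800 g.

276 kg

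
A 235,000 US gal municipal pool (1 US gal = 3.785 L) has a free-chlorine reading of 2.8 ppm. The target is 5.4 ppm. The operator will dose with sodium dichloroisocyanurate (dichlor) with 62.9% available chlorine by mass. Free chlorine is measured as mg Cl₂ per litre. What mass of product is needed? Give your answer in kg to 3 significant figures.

3.68 kg

Volume: 235,000 US gal × 3.785 L/gal = 889,475 L.
Chlorine deficit: 5.4 − 2.8 = 2.6 ppm = 2.6 mg/L as Cl₂.
Cl₂ equivalent needed: 2.6 mg/L × 889,475 L = 2,313,000 mg = 2313 g.
Product at 62.9% available chlorine: 2313 / 0.629 = 3677 g.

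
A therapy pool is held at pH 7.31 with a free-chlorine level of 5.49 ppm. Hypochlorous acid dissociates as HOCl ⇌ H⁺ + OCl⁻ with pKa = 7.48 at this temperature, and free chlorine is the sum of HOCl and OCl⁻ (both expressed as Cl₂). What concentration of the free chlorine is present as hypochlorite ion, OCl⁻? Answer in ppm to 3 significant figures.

2.21 ppm

[OCl⁻]/[HOCl] = 10^(pH − pKa) = 10^(7.31 − 7.48) = 10^-0.17 = 0.6761.
Fraction as HOCl = 1 / (1 + 0.6761) = 0.5966.
OCl⁻ = (1 − 0.5966) × 5.49 ppm = 2.215 ppm.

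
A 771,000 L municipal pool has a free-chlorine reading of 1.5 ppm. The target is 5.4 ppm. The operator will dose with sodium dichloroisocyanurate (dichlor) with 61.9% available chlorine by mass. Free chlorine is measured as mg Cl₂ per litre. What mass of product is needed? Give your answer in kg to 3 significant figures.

Chlorine deficit: 5.4 − 1.5 = 3.9 ppm = 3.9 mg/L as Cl₂.
Cl₂ equivalent needed: 3.9 mg/L × 771,000 L = 3,007,000 mg = 3007 g.
Product at 61.9% available chlorine: 3007 / 0.619 = 4858 g.

4.86 kg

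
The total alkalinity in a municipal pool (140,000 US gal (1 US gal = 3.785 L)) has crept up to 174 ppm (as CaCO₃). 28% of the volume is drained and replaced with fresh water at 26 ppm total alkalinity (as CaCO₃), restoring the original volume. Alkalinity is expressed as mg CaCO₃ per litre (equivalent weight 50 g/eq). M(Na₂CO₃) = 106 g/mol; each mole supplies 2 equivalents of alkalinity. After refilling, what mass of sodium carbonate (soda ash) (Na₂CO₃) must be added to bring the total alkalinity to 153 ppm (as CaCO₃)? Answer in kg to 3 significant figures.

Volume: 140,000 US gal × 3.785 L/gal = 529,900 L.
After draining 28% and refilling: 174 × 0.72 + 26 × 0.28 = 132.56 ppm.
Deficit to target: 153 − 132.56 = 20.44 mg/L.
As CaCO₃: 20.44 mg/L × 529,900 L = 10,830 g; ÷ 50 g/eq ÷ 2 = 108.3 mol Na₂CO₃.
Mass: 108.3 × 106 = 11,480 g.

11.5 kg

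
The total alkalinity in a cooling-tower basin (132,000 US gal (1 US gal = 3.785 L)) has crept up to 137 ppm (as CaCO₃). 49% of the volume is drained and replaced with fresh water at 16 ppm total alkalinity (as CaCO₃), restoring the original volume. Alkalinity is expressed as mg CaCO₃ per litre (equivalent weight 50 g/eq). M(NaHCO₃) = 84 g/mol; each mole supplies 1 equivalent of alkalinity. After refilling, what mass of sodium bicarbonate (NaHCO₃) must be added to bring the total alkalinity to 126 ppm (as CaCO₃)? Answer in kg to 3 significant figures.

Volume: 132,000 US gal × 3.785 L/gal = 499,620 L.
After draining 49% and refilling: 137 × 0.51 + 16 × 0.49 = 77.71 ppm.
Deficit to target: 126 − 77.71 = 48.29 mg/L.
As CaCO₃: 48.29 mg/L × 499,620 L = 24,130 g; ÷ 50 g/eq ÷ 1 = 482.5 mol NaHCO₃.
Mass: 482.5 × 84 = 40,530 g.

40.5 kg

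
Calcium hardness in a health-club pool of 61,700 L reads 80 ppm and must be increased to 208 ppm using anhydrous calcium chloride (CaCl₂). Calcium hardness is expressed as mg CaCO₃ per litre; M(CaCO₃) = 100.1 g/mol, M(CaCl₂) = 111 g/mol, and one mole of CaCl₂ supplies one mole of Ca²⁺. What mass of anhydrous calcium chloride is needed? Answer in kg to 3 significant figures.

Hardness to add: (208 − 80) = 128 mg/L as CaCO₃ × 61,700 L = 7898 g as CaCO₃.
Moles of Ca²⁺ (1 mol Ca²⁺ ≡ 1 mol CaCO₃): 7898 / 100.1 g/mol = 78.9 mol.
Mass of CaCl₂: 78.9 × 111 = 8758 g.

8.76 kg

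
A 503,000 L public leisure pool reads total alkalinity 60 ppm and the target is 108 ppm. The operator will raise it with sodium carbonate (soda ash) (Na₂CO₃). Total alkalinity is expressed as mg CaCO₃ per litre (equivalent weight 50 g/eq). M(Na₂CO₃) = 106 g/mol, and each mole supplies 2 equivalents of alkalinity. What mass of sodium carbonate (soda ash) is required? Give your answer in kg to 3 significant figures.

25.6 kg

Alkalinity to add: (108 − 60) = 48 mg/L as CaCO₃ × 503,000 L = 24,140 g as CaCO₃.
Equivalents: 24,140 g ÷ 50 g/eq = 482.9 eq.
Each mole of Na₂CO₃ supplies 2 eq, so 482.9 / 2 = 241.4 mol.
Mass: 241.4 mol × 106 g/mol = 25,590 g.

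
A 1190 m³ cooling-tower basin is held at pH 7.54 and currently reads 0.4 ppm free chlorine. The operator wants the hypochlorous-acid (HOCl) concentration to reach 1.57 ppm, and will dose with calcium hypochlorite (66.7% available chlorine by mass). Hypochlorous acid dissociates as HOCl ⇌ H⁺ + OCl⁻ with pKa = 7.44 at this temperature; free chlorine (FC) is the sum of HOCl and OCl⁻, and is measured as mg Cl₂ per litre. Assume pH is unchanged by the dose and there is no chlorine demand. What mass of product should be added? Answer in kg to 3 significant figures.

5.61 kg

Volume: 1190 m³ = 1,190,000 L.
[OCl⁻]/[HOCl] = 10^(pH − pKa) = 10^(7.54 − 7.44) = 1.259; fraction as HOCl = 1/(1 + 1.259) = 0.4427.
Free chlorine required for 1.57 ppm HOCl: 1.57 / 0.4427 = 3.547 ppm.
FC to add: 3.547 − 0.4 = 3.147 mg/L as Cl₂.
Cl₂ equivalent: 3.147 mg/L × 1,190,000 L = 3744 g.
Product at 66.7% available Cl: 3744 / 0.667 = 5614 g.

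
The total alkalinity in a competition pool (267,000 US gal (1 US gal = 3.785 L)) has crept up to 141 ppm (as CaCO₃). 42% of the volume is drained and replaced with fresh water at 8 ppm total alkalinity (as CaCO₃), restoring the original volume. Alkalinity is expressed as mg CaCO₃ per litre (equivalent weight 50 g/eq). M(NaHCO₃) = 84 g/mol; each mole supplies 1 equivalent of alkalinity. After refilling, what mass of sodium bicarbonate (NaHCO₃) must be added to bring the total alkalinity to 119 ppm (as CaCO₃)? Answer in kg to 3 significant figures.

Volume: 267,000 US gal × 3.785 L/gal = 1,010,595 L.
After draining 42% and refilling: 141 × 0.58 + 8 × 0.42 = 85.14 ppm.
Deficit to target: 119 − 85.14 = 33.86 mg/L.
As CaCO₃: 33.86 mg/L × 1,010,595 L = 34,220 g; ÷ 50 g/eq ÷ 1 = 684.4 mol NaHCO₃.
Mass: 684.4 × 84 = 57,490 g.

57.5 kg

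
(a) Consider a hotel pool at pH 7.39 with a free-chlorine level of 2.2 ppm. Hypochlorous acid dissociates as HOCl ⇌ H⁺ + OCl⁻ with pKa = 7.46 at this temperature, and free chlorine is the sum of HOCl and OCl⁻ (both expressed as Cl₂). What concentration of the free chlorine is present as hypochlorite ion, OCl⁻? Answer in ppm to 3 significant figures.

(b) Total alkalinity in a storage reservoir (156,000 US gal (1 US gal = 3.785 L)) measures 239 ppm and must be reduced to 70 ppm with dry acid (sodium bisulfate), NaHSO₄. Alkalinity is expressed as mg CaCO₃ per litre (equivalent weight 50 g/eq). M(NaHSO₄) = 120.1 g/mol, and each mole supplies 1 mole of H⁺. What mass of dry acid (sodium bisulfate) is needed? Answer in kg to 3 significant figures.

(a) [OCl⁻]/[HOCl] = 10^(pH − pKa) = 10^(7.39 − 7.46) = 10^-0.07 = 0.8511.
(a) Fraction as HOCl = 1 / (1 + 0.8511) = 0.5402.
(a) OCl⁻ = (1 − 0.5402) × 2.2 ppm = 1.012 ppm.

(b) Volume: 156,000 US gal × 3.785 L/gal = 590,460 L.
(b) Alkalinity to neutralize: (239 − 70) = 169 mg/L as CaCO₃ × 590,460 L = 99,790 g as CaCO₃.
(b) Equivalents of H⁺ required: 99,790 ÷ 50 g/eq = 1996 eq = 1996 mol NaHSO₄.
(b) Mass of NaHSO₄: 1996 × 120.1 = 239,700 g.

(a) 1.01 ppm; (b) 240 kg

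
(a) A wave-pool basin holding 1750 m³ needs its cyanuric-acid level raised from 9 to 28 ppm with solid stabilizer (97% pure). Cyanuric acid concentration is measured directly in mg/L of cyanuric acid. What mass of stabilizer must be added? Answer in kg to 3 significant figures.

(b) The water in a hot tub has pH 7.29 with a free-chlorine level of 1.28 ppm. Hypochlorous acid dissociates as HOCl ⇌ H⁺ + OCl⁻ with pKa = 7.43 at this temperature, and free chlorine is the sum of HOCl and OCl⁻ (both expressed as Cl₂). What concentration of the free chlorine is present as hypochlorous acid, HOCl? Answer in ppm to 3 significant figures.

(a) 34.3 kg; (b) 0.742 ppm

(a) Volume: 1750 m³ = 1,750,000 L.
(a) CYA to add: (28 − 9) = 19 mg/L × 1,750,000 L = 33,250 g cyanuric acid.
(a) At 97% purity: 33,250 / 0.97 = 34,280 g product.

(b) [OCl⁻]/[HOCl] = 10^(pH − pKa) = 10^(7.29 − 7.43) = 10^-0.14 = 0.7244.
(b) Fraction as HOCl = 1 / (1 + 0.7244) = 0.5799.
(b) HOCl = 0.5799 × 1.28 ppm = 0.7423 ppm.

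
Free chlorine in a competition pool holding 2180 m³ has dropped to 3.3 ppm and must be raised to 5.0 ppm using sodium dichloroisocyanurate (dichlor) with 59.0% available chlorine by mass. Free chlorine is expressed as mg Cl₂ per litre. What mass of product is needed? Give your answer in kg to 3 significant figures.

6.28 kg

Volume: 2180 m³ = 2,180,000 L.
Chlorine deficit: 5.0 − 3.3 = 1.7 ppm = 1.7 mg/L as Cl₂.
Cl₂ equivalent needed: 1.7 mg/L × 2,180,000 L = 3,706,000 mg = 3706 g.
Product at 59.0% available chlorine: 3706 / 0.59 = 6281 g.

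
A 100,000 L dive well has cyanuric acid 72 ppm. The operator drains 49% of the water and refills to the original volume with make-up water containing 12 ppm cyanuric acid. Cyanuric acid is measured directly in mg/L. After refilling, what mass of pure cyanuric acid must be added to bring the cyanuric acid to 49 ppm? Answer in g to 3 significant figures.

640 g

After draining 49% and refilling: 72 × 0.51 + 12 × 0.49 = 42.6 ppm.
Deficit to target: 49 − 42.6 = 6.4 mg/L.
Mass: 6.4 mg/L × 100,000 L = 640 g cyanuric acid.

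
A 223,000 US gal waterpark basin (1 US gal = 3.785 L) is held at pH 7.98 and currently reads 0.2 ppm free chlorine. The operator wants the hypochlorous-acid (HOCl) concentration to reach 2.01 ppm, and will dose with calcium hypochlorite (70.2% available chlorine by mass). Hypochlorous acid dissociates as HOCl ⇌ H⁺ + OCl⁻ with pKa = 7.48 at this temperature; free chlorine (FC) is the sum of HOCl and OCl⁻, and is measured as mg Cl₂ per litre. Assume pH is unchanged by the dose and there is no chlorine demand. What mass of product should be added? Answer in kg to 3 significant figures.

9.82 kg

Volume: 223,000 US gal × 3.785 L/gal = 844,055 L.
[OCl⁻]/[HOCl] = 10^(pH − pKa) = 10^(7.98 − 7.48) = 3.162; fraction as HOCl = 1/(1 + 3.162) = 0.2403.
Free chlorine required for 2.01 ppm HOCl: 2.01 / 0.2403 = 8.366 ppm.
FC to add: 8.366 − 0.2 = 8.166 mg/L as Cl₂.
Cl₂ equivalent: 8.166 mg/L × 844,055 L = 6893 g.
Product at 70.2% available Cl: 6893 / 0.702 = 9819 g.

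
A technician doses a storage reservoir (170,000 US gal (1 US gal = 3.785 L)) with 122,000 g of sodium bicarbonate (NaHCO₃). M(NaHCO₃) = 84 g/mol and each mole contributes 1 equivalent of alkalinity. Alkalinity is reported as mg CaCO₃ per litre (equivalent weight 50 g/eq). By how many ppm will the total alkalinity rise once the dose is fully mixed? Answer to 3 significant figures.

113 ppm

Volume: 170,000 US gal × 3.785 L/gal = 643,450 L.
Moles of NaHCO₃: 122,000 g ÷ 84 g/mol = 1452 mol → 1452 eq of alkalinity.
As CaCO₃: 1452 eq × 50 g/eq = 72,620 g.
Rise: 72,620 g / 643,450 L × 1000 = 112.9 mg/L.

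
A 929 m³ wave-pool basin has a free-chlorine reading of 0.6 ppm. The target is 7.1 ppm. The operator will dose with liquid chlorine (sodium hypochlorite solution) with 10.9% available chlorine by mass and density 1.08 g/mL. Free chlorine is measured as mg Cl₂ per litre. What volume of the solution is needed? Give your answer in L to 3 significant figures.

51.3 L

Volume: 929 m³ = 929,000 L.
Chlorine deficit: 7.1 − 0.6 = 6.5 ppm = 6.5 mg/L as Cl₂.
Cl₂ equivalent needed: 6.5 mg/L × 929,000 L = 6,038,000 mg = 6038 g.
Product at 10.9% available chlorine: 6038 / 0.109 = 55,400 g.
Volume at density 1.08 g/mL: 55,400 g ÷ 1.08 g/mL = 51,300 mL.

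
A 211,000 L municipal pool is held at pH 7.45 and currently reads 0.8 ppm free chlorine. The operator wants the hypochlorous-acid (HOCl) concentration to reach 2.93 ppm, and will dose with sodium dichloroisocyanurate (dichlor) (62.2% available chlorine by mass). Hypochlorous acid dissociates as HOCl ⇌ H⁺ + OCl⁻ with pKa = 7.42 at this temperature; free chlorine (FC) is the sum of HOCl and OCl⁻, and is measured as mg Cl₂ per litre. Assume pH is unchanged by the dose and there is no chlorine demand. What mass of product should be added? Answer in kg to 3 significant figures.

[OCl⁻]/[HOCl] = 10^(pH − pKa) = 10^(7.45 − 7.42) = 1.072; fraction as HOCl = 1/(1 + 1.072) = 0.4827.
Free chlorine required for 2.93 ppm HOCl: 2.93 / 0.4827 = 6.07 ppm.
FC to add: 6.07 − 0.8 = 5.27 mg/L as Cl₂.
Cl₂ equivalent: 5.27 mg/L × 211,000 L = 1112 g.
Product at 62.2% available Cl: 1112 / 0.622 = 1788 g.

1.79 kg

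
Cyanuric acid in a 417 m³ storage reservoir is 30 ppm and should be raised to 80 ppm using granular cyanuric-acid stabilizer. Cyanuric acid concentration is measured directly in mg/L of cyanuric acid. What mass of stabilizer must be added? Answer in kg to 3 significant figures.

Volume: 417 m³ = 417,000 L.
CYA to add: (80 − 30) = 50 mg/L × 417,000 L = 20,850 g cyanuric acid.

20.9 kg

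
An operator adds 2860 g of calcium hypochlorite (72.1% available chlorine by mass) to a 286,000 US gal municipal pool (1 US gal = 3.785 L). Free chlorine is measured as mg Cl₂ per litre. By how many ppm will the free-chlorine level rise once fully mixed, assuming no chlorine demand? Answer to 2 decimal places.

1.90 ppm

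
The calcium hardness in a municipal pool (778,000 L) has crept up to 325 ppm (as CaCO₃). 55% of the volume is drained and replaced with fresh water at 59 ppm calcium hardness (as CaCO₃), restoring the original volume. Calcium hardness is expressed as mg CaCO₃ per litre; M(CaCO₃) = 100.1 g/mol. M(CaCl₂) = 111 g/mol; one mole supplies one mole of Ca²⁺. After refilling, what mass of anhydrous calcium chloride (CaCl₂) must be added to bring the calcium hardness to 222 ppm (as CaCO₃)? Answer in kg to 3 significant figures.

37.4 kg

After draining 55% and refilling: 325 × 0.45 + 59 × 0.55 = 178.7 ppm.
Deficit to target: 222 − 178.7 = 43.3 mg/L.
As CaCO₃: 43.3 mg/L × 778,000 L = 33,690 g; ÷ 100.1 = 336.5 mol Ca²⁺.
Mass: 336.5 × 111 = 37,360 g.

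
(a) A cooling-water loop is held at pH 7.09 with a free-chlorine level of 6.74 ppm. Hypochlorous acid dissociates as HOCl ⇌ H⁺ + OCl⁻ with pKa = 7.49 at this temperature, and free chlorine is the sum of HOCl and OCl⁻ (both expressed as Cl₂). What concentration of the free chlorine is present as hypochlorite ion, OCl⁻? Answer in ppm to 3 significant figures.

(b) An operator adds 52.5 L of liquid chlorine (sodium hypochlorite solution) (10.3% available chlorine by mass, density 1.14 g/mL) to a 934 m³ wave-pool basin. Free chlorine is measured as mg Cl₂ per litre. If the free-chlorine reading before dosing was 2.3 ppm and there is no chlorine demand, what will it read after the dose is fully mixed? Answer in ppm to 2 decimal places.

(a) [OCl⁻]/[HOCl] = 10^(pH − pKa) = 10^(7.09 − 7.49) = 10^-0.40 = 0.3981.
(a) Fraction as HOCl = 1 / (1 + 0.3981) = 0.7153.
(a) OCl⁻ = (1 − 0.7153) × 6.74 ppm = 1.919 ppm.

(b) Volume: 934 m³ = 934,000 L.
(b) Mass of solution: 52.5 L × 1000 mL/L × 1.14 g/mL = 59,850 g.
(b) Available chlorine delivered: 59,850 g × 0.103 = 6165 g as Cl₂.
(b) Concentration rise: 6165 g / 934,000 L = 6.6 mg/L = 6.60 ppm.
(b) Final FC: 2.3 + 6.60 = 8.90 ppm.

(a) 1.92 ppm; (b) 8.90 ppm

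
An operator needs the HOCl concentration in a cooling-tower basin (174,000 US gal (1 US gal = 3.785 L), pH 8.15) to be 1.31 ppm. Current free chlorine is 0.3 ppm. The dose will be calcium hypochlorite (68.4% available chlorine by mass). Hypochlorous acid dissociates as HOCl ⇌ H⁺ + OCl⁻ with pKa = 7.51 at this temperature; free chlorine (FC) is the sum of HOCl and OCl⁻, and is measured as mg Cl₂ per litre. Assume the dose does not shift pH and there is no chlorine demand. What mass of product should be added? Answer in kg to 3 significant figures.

Volume: 174,000 US gal × 3.785 L/gal = 658,590 L.
[OCl⁻]/[HOCl] = 10^(pH − pKa) = 10^(8.15 − 7.51) = 4.365; fraction as HOCl = 1/(1 + 4.365) = 0.1864.
Free chlorine required for 1.31 ppm HOCl: 1.31 / 0.1864 = 7.028 ppm.
FC to add: 7.028 − 0.3 = 6.728 mg/L as Cl₂.
Cl₂ equivalent: 6.728 mg/L × 658,590 L = 4431 g.
Product at 68.4% available Cl: 4431 / 0.684 = 6478 g.

6.48 kg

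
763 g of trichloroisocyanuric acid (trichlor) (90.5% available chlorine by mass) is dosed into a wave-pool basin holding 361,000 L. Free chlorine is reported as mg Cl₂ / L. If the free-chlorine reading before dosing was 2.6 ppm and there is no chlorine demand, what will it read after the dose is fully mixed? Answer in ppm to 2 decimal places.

4.51 ppm

Available chlorine delivered: 763 g × 0.905 = 690.5 g as Cl₂.
Concentration rise: 690.5 g / 361,000 L = 1.913 mg/L = 1.91 ppm.
Final FC: 2.6 + 1.91 = 4.51 ppm.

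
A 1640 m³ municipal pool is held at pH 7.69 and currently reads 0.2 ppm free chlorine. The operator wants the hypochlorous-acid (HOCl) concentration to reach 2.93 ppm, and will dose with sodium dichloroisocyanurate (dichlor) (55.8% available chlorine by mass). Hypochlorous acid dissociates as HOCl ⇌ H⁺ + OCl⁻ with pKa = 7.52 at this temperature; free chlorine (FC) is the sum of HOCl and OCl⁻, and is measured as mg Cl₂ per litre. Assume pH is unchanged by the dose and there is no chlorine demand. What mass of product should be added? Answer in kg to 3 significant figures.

20.8 kg

Volume: 1640 m³ = 1,640,000 L.
[OCl⁻]/[HOCl] = 10^(pH − pKa) = 10^(7.69 − 7.52) = 1.479; fraction as HOCl = 1/(1 + 1.479) = 0.4034.
Free chlorine required for 2.93 ppm HOCl: 2.93 / 0.4034 = 7.264 ppm.
FC to add: 7.264 − 0.2 = 7.064 mg/L as Cl₂.
Cl₂ equivalent: 7.064 mg/L × 1,640,000 L = 11,580 g.
Product at 55.8% available Cl: 11,580 / 0.558 = 20,760 g.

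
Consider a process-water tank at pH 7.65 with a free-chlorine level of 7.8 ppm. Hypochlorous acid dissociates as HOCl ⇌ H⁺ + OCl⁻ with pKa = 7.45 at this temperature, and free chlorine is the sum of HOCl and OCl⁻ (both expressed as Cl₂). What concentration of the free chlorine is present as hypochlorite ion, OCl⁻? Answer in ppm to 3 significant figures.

[OCl⁻]/[HOCl] = 10^(pH − pKa) = 10^(7.65 − 7.45) = 10^0.20 = 1.585.
Fraction as HOCl = 1 / (1 + 1.585) = 0.3869.
OCl⁻ = (1 − 0.3869) × 7.8 ppm = 4.782 ppm.

4.78 ppm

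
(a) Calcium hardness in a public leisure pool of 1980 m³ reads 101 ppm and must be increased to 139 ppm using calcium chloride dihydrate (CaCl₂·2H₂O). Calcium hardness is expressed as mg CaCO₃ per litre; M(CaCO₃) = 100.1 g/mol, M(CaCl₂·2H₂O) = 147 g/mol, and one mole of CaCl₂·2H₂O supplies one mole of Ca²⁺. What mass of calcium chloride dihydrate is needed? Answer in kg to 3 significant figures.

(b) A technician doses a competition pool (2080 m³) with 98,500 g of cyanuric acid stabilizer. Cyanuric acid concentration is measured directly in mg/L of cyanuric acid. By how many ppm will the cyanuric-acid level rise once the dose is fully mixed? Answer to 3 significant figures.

(a) 110 kg; (b) 47.4 ppm

(a) Volume: 1980 m³ = 1,980,000 L.
(a) Hardness to add: (139 − 101) = 38 mg/L as CaCO₃ × 1,980,000 L = 75,240 g as CaCO₃.
(a) Moles of Ca²⁺ (1 mol Ca²⁺ ≡ 1 mol CaCO₃): 75,240 / 100.1 g/mol = 751.6 mol.
(a) Mass of CaCl₂·2H₂O: 751.6 × 147 = 110,500 g.

(b) Volume: 2080 m³ = 2,080,000 L.
(b) Rise: 98,500 g / 2,080,000 L × 1000 = 47.36 mg/L.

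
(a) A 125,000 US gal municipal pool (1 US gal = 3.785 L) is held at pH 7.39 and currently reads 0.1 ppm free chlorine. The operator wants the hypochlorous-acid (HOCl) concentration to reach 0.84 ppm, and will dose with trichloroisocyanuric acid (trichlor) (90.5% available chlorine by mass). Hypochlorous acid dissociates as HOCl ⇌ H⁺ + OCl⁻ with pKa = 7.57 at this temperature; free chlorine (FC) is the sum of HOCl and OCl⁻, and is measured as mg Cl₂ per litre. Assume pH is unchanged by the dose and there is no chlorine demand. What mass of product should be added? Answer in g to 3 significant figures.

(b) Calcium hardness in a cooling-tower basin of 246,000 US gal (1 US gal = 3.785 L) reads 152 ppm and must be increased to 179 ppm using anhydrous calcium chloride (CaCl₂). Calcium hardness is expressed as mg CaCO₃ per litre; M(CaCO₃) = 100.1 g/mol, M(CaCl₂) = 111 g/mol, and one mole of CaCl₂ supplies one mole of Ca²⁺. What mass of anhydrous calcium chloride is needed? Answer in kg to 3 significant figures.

(a) Volume: 125,000 US gal × 3.785 L/gal = 473,125 L.
(a) [OCl⁻]/[HOCl] = 10^(pH − pKa) = 10^(7.39 − 7.57) = 0.6607; fraction as HOCl = 1/(1 + 0.6607) = 0.6022.
(a) Free chlorine required for 0.84 ppm HOCl: 0.84 / 0.6022 = 1.395 ppm.
(a) FC to add: 1.395 − 0.1 = 1.295 mg/L as Cl₂.
(a) Cl₂ equivalent: 1.295 mg/L × 473,125 L = 612.7 g.
(a) Product at 90.5% available Cl: 612.7 / 0.905 = 677 g.

(b) Volume: 246,000 US gal × 3.785 L/gal = 931,110 L.
(b) Hardness to add: (179 − 152) = 27 mg/L as CaCO₃ × 931,110 L = 25,140 g as CaCO₃.
(b) Moles of Ca²⁺ (1 mol Ca²⁺ ≡ 1 mol CaCO₃): 25,140 / 100.1 g/mol = 251.1 mol.
(b) Mass of CaCl₂: 251.1 × 111 = 27,880 g.

(a) 677 g; (b) 27.9 kg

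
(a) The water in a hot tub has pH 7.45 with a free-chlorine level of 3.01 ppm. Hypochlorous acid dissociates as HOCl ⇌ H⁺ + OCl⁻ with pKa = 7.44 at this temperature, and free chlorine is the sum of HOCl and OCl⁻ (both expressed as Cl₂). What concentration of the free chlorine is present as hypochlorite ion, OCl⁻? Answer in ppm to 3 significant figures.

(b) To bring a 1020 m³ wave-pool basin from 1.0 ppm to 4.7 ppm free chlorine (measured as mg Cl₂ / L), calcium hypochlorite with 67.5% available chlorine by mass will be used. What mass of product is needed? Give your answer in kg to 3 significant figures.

(a) [OCl⁻]/[HOCl] = 10^(pH − pKa) = 10^(7.45 − 7.44) = 10^0.01 = 1.023.
(a) Fraction as HOCl = 1 / (1 + 1.023) = 0.4942.
(a) OCl⁻ = (1 − 0.4942) × 3.01 ppm = 1.522 ppm.

(b) Volume: 1020 m³ = 1,020,000 L.
(b) Chlorine deficit: 4.7 − 1.0 = 3.7 ppm = 3.7 mg/L as Cl₂.
(b) Cl₂ equivalent needed: 3.7 mg/L × 1,020,000 L = 3,774,000 mg = 3774 g.
(b) Product at 67.5% available chlorine: 3774 / 0.675 = 5591 g.

(a) 1.52 ppm; (b) 5.59 kg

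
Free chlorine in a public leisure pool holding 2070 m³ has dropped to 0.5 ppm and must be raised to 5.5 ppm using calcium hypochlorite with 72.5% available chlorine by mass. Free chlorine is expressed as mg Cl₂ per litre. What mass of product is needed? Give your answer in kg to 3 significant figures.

Volume: 2070 m³ = 2,070,000 L.
Chlorine deficit: 5.5 − 0.5 = 5 ppm = 5 mg/L as Cl₂.
Cl₂ equivalent needed: 5 mg/L × 2,070,000 L = 10,350,000 mg = 10,350 g.
Product at 72.5% available chlorine: 10,350 / 0.725 = 14,280 g.

14.3 kg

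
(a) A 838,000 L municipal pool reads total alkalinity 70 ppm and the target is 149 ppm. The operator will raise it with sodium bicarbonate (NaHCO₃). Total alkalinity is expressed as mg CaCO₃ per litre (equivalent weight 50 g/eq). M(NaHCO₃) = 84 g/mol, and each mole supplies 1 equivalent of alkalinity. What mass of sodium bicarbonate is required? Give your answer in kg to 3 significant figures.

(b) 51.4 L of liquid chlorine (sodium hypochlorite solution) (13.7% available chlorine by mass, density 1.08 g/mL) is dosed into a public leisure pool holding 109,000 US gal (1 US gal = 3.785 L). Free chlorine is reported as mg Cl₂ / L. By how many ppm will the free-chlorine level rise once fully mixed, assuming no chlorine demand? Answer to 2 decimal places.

(a) 111 kg; (b) 18.43 ppm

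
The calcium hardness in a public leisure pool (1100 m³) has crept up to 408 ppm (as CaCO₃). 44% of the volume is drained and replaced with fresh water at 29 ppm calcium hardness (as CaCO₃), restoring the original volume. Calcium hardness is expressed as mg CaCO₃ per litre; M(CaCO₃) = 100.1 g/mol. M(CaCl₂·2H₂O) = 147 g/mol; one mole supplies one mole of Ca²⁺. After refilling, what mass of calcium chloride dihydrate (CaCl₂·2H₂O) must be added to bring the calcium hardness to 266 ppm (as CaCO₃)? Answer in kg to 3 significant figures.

40.0 kg

Volume: 1100 m³ = 1,100,000 L.
After draining 44% and refilling: 408 × 0.56 + 29 × 0.44 = 241.24 ppm.
Deficit to target: 266 − 241.24 = 24.76 mg/L.
As CaCO₃: 24.76 mg/L × 1,100,000 L = 27,240 g; ÷ 100.1 = 272.1 mol Ca²⁺.
Mass: 272.1 × 147 = 40,000 g.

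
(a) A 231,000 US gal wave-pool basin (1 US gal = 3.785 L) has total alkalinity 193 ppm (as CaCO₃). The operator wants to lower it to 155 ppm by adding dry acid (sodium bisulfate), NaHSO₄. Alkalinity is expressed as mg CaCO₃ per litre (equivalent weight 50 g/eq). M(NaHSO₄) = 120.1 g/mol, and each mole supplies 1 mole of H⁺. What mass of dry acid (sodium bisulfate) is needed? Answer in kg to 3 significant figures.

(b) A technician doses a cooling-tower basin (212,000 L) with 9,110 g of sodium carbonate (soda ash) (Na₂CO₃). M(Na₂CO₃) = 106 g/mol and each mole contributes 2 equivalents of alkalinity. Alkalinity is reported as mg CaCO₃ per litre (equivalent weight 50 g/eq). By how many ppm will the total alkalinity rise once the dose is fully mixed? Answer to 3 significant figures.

(a) 79.8 kg; (b) 40.5 ppm

(a) Volume: 231,000 US gal × 3.785 L/gal = 874,335 L.
(a) Alkalinity to neutralize: (193 − 155) = 38 mg/L as CaCO₃ × 874,335 L = 33,220 g as CaCO₃.
(a) Equivalents of H⁺ required: 33,220 ÷ 50 g/eq = 664.5 eq = 664.5 mol NaHSO₄.
(a) Mass of NaHSO₄: 664.5 × 120.1 = 79,810 g.

(b) Moles of Na₂CO₃: 9,110 g ÷ 106 g/mol = 85.94 mol → 171.9 eq of alkalinity.
(b) As CaCO₃: 171.9 eq × 50 g/eq = 8594 g.
(b) Rise: 8594 g / 212,000 L × 1000 = 40.54 mg/L.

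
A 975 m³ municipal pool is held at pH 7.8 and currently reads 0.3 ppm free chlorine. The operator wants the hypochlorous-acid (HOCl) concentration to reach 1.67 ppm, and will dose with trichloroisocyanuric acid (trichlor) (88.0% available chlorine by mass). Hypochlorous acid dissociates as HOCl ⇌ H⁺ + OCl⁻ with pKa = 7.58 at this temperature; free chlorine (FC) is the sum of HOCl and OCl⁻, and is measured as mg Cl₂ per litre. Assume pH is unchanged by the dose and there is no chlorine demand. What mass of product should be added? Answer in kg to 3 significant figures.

Volume: 975 m³ = 975,000 L.
[OCl⁻]/[HOCl] = 10^(pH − pKa) = 10^(7.8 − 7.58) = 1.66; fraction as HOCl = 1/(1 + 1.66) = 0.376.
Free chlorine required for 1.67 ppm HOCl: 1.67 / 0.376 = 4.442 ppm.
FC to add: 4.442 − 0.3 = 4.142 mg/L as Cl₂.
Cl₂ equivalent: 4.142 mg/L × 975,000 L = 4038 g.
Product at 88.0% available Cl: 4038 / 0.88 = 4589 g.

4.59 kg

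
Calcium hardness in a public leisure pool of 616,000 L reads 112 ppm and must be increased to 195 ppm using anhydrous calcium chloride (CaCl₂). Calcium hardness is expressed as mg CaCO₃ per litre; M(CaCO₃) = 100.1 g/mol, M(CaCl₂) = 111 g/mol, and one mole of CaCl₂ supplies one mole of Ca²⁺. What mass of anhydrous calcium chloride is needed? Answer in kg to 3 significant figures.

Hardness to add: (195 − 112) = 83 mg/L as CaCO₃ × 616,000 L = 51,130 g as CaCO₃.
Moles of Ca²⁺ (1 mol Ca²⁺ ≡ 1 mol CaCO₃): 51,130 / 100.1 g/mol = 510.8 mol.
Mass of CaCl₂: 510.8 × 111 = 56,700 g.

56.7 kg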